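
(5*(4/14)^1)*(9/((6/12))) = 180/7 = 25.71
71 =71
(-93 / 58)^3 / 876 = -268119 / 56972704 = -0.00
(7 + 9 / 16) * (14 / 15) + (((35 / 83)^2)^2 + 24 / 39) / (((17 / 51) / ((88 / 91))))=60199139374561 / 6737183249160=8.94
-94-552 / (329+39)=-191 / 2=-95.50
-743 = -743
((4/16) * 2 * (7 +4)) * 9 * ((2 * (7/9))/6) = 77/6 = 12.83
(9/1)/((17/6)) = 3.18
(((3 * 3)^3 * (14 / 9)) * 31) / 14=2511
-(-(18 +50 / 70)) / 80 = 131 / 560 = 0.23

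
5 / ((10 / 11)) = 11 / 2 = 5.50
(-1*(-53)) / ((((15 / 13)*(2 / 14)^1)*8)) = 4823 / 120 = 40.19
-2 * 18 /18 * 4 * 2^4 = -128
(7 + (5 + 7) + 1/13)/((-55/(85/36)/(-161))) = 169694/1287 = 131.85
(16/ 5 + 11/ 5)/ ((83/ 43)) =1161/ 415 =2.80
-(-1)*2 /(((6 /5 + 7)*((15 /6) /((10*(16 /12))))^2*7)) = 2560 /2583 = 0.99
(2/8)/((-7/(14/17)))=-1/34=-0.03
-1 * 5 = -5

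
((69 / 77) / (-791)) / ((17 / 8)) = -552 / 1035419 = -0.00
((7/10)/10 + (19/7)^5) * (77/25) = 2725003039/6002500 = 453.98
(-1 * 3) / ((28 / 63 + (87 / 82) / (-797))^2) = -15.28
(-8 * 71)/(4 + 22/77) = -1988/15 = -132.53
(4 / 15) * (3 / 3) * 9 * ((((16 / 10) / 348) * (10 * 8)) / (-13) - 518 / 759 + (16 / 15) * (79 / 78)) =6345016 / 7153575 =0.89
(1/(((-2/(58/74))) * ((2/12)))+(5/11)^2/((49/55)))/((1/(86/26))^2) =-78153532/3370367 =-23.19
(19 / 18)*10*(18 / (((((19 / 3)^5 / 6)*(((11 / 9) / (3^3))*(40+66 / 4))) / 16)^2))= 1285368201584640 / 498568304765746171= 0.00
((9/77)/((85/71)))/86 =639/562870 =0.00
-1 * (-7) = 7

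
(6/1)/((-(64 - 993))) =6/929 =0.01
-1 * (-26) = 26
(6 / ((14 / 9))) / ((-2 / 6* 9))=-9 / 7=-1.29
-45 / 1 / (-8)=45 / 8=5.62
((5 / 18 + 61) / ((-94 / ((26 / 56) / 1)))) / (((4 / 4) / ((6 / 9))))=-14339 / 71064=-0.20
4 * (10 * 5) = 200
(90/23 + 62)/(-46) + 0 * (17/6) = -758/529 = -1.43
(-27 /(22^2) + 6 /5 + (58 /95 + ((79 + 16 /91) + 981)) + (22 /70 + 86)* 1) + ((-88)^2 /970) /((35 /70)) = 472513382661 /405865460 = 1164.21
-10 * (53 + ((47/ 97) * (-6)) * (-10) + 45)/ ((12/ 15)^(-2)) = -394432/ 485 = -813.26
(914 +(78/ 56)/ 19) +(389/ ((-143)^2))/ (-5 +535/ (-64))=23551738513/ 25765740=914.07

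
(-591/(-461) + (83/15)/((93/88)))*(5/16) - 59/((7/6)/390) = -284084885117/14405328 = -19720.82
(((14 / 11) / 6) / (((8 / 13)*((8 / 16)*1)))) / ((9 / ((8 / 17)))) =182 / 5049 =0.04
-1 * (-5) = 5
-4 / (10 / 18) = -36 / 5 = -7.20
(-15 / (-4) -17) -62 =-301 / 4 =-75.25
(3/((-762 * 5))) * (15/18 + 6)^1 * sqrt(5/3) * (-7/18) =287 * sqrt(15)/411480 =0.00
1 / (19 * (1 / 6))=0.32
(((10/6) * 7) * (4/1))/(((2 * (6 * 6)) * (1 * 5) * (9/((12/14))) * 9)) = 1/729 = 0.00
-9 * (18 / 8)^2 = -729 / 16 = -45.56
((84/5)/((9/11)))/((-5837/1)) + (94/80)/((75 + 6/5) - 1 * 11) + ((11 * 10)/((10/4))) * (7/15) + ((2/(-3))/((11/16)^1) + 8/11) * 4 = 49175938319/2511777840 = 19.58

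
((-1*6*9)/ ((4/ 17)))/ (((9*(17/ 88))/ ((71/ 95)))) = -9372/ 95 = -98.65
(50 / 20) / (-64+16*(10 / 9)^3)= -3645 / 61312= -0.06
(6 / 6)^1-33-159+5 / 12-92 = -3391 / 12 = -282.58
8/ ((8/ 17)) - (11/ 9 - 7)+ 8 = 277/ 9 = 30.78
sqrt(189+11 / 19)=sqrt(68438) / 19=13.77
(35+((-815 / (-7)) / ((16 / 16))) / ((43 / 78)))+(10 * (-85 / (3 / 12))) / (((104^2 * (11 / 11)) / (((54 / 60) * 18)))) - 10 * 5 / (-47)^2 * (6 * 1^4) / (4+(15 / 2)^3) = 738438074172425 / 3062746389976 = 241.10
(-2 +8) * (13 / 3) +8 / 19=502 / 19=26.42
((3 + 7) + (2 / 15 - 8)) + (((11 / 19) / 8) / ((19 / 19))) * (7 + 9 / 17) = 12976 / 4845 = 2.68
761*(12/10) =4566/5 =913.20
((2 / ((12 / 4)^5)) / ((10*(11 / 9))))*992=992 / 1485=0.67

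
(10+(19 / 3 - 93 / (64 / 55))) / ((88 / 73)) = -891257 / 16896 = -52.75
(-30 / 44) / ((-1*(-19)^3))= -15 / 150898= -0.00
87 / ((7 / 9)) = 783 / 7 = 111.86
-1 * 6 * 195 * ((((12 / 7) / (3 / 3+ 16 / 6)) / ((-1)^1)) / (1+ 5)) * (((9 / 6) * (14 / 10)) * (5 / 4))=5265 / 22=239.32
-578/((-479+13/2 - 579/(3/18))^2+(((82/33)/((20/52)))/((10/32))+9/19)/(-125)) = -4530075000/122067981558419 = -0.00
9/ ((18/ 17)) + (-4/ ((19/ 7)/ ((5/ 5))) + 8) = 571/ 38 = 15.03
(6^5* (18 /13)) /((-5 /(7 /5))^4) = 336063168 /5078125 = 66.18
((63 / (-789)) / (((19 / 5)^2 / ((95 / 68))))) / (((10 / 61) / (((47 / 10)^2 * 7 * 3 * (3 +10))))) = -772516017 / 2718368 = -284.18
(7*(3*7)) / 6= 49 / 2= 24.50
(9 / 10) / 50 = 9 / 500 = 0.02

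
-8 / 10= -4 / 5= -0.80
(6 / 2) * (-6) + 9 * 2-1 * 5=-5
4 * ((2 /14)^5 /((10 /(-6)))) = -12 /84035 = -0.00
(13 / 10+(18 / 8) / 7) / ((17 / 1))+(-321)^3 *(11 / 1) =-865933894753 / 2380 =-363837770.90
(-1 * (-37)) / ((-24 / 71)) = -2627 / 24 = -109.46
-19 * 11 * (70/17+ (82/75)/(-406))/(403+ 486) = -222596077/230095425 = -0.97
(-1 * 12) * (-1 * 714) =8568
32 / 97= 0.33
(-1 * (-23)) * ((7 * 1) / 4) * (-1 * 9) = -1449 / 4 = -362.25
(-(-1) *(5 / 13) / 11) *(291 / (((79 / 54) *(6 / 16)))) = 209520 / 11297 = 18.55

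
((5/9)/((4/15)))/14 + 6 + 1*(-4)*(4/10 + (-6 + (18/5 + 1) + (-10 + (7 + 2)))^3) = 1256741/21000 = 59.84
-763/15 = -50.87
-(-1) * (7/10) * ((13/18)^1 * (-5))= -2.53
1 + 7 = 8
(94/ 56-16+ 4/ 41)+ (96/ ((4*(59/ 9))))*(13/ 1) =2260173/ 67732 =33.37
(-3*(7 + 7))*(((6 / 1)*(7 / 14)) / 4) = -63 / 2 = -31.50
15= 15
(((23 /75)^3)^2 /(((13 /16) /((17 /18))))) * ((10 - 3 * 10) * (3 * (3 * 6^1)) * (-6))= 322126094464 /51416015625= 6.27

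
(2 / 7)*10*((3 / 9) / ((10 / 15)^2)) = 15 / 7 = 2.14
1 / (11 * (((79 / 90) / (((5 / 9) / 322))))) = 25 / 139909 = 0.00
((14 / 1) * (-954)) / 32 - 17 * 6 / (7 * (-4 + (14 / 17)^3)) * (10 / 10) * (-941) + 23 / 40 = -4401.05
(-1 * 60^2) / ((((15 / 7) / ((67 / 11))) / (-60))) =6753600 / 11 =613963.64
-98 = -98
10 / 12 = 5 / 6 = 0.83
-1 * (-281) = 281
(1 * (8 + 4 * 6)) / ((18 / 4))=64 / 9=7.11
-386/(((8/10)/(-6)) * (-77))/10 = -579/154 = -3.76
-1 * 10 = -10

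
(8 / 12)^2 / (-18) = -0.02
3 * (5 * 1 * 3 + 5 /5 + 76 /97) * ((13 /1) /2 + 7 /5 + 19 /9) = 733414 /1455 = 504.06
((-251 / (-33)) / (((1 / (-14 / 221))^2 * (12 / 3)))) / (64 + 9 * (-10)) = -12299 / 41905578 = -0.00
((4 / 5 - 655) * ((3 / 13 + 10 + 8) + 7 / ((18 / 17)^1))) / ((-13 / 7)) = 133100261 / 15210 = 8750.84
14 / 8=7 / 4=1.75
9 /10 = 0.90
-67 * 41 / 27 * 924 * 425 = -359582300 / 9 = -39953588.89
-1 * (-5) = 5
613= 613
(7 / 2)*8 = 28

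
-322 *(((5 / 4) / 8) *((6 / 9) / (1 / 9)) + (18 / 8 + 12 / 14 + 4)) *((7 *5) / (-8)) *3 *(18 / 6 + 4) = 15231405 / 64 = 237990.70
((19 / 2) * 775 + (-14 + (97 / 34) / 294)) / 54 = 73455703 / 539784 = 136.08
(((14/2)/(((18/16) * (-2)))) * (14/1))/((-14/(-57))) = -532/3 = -177.33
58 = 58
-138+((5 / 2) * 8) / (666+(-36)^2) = -135368 / 981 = -137.99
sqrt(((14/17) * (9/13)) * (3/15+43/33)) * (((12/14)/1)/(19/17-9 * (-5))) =3 * sqrt(7912905)/490490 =0.02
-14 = -14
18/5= 3.60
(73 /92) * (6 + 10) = 292 /23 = 12.70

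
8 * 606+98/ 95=460658/ 95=4849.03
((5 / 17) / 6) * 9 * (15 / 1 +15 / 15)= 120 / 17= 7.06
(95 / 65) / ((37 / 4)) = 76 / 481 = 0.16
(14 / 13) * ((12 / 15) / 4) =14 / 65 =0.22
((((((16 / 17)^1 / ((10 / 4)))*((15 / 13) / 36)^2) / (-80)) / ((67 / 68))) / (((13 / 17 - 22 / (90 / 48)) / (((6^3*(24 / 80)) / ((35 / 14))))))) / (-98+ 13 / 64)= -117504 / 991126138145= -0.00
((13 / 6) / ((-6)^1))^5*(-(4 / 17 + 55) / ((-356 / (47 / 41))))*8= -0.01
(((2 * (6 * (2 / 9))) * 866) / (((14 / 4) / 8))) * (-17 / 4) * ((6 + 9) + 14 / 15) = -112593856 / 315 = -357440.81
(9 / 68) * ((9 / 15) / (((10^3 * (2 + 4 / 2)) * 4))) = 27 / 5440000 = 0.00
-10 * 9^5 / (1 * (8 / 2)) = -295245 / 2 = -147622.50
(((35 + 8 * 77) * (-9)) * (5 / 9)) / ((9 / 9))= -3255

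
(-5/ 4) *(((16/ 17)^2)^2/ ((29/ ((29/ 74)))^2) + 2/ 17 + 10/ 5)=-302685845/ 114340249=-2.65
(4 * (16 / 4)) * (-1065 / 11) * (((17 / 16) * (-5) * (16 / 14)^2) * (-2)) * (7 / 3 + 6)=-96560000 / 539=-179146.57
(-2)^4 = 16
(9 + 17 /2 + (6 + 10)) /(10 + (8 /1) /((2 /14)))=0.51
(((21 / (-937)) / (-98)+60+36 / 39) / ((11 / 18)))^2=8743270114757025 / 879725815969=9938.63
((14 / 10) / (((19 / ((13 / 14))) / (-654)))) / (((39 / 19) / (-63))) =6867 / 5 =1373.40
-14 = -14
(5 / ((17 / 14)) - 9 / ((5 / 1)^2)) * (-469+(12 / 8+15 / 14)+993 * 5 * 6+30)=13125743 / 119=110300.36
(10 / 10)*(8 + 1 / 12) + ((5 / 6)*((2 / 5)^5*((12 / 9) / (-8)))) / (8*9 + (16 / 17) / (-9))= 83359171 / 10312500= 8.08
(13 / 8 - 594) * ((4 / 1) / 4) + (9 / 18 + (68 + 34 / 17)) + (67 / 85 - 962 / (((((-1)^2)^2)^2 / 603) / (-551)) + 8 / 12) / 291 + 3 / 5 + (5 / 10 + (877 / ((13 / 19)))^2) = 274969943244913 / 100325160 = 2740787.49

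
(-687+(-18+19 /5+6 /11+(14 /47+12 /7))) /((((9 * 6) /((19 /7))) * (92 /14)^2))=-40032791 /49228740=-0.81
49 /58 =0.84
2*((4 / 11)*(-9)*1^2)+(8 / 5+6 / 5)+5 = 69 / 55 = 1.25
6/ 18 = 1/ 3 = 0.33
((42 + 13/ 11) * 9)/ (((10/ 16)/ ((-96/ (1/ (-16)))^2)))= 16137584640/ 11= 1467053149.09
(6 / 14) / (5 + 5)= 3 / 70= 0.04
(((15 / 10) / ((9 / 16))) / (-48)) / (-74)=1 / 1332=0.00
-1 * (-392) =392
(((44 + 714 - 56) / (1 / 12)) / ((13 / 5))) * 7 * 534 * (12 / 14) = 10380960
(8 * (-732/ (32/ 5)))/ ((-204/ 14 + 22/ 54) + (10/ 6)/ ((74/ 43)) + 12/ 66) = 140769090/ 2002111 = 70.31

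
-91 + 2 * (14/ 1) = -63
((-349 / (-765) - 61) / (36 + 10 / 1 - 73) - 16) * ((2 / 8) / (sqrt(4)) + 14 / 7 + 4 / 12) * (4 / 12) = -4191419 / 371790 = -11.27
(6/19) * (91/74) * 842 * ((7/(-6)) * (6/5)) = -1609062/3515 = -457.77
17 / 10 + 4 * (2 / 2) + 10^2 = 1057 / 10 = 105.70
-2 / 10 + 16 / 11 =69 / 55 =1.25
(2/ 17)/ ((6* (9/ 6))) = 2/ 153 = 0.01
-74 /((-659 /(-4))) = -296 /659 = -0.45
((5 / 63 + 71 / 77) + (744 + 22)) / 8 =95.88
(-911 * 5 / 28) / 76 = -4555 / 2128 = -2.14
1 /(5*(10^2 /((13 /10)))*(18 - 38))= -13 /100000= -0.00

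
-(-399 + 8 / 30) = 5981 / 15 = 398.73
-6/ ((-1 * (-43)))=-6/ 43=-0.14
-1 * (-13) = 13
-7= -7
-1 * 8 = -8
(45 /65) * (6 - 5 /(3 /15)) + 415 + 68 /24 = 31565 /78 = 404.68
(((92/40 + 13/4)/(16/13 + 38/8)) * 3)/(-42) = -1443/21770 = -0.07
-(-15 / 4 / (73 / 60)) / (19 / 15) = 3375 / 1387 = 2.43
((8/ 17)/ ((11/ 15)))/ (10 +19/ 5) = 0.05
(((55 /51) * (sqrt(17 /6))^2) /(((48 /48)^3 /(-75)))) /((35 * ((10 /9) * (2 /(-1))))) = 165 /56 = 2.95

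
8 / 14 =4 / 7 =0.57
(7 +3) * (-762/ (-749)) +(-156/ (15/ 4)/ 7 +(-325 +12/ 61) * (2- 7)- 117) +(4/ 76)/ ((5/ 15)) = 6560185371/ 4340455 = 1511.40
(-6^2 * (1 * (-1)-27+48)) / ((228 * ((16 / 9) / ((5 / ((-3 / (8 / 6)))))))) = 3.95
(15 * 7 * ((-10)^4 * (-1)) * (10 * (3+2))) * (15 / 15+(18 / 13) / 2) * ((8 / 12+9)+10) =-22715000000 / 13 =-1747307692.31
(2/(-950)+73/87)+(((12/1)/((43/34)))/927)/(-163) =24968137676/29833633275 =0.84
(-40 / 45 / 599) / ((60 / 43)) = -86 / 80865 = -0.00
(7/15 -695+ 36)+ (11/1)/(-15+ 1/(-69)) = -10244993/15540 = -659.27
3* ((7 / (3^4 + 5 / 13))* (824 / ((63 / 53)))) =283868 / 1587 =178.87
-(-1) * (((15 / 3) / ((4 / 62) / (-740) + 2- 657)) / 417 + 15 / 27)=5221259395 / 9398576601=0.56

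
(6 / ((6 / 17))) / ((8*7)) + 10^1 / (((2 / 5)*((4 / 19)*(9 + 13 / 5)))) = 8559 / 812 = 10.54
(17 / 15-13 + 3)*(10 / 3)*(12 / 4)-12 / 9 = -90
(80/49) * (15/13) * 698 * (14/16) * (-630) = -9423000/13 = -724846.15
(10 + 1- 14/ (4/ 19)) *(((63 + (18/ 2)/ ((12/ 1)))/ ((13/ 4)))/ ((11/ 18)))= -1781.43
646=646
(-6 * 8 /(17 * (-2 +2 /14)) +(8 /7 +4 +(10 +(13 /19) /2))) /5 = 199935 /58786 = 3.40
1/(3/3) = 1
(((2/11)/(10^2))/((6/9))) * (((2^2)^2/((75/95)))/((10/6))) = 228/6875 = 0.03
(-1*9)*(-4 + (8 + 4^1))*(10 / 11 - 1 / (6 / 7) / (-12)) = -797 / 11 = -72.45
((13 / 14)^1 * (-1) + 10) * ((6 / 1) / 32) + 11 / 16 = 535 / 224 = 2.39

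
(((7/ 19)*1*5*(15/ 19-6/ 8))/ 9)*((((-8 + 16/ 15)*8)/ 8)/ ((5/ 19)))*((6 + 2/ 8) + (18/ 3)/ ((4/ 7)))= -6097/ 1710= -3.57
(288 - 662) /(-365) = 374 /365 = 1.02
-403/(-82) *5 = 2015/82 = 24.57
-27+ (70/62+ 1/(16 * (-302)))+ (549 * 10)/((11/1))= 779729835/1647712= 473.22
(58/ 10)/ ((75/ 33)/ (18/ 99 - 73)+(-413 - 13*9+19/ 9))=-23229/ 2114320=-0.01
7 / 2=3.50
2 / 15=0.13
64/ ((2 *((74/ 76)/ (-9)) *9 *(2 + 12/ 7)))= -4256/ 481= -8.85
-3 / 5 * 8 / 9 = -8 / 15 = -0.53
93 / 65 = 1.43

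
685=685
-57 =-57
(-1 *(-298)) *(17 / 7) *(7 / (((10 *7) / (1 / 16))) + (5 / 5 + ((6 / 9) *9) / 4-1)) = 610453 / 560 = 1090.09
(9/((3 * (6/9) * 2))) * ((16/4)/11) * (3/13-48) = -39.08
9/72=1/8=0.12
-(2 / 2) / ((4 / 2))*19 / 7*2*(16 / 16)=-19 / 7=-2.71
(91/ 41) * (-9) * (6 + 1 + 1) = -6552/ 41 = -159.80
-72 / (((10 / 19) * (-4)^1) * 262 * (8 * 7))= 171 / 73360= 0.00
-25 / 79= -0.32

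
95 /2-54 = -13 /2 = -6.50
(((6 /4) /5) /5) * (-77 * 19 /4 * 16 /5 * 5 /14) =-627 /25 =-25.08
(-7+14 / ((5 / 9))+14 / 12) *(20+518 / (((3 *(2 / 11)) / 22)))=18225389 / 45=405008.64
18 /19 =0.95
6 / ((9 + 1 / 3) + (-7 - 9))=-9 / 10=-0.90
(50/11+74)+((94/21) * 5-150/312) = 1206553/12012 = 100.45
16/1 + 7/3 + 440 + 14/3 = 463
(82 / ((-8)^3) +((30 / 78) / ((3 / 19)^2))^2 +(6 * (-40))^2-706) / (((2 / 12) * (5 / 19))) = 3804026412493 / 2920320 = 1302606.02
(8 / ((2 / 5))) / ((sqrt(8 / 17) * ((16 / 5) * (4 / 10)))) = 125 * sqrt(34) / 32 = 22.78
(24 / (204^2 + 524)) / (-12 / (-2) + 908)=3 / 4814495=0.00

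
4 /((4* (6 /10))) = 5 /3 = 1.67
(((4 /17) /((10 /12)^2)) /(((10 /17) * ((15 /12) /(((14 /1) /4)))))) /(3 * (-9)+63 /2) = 224 /625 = 0.36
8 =8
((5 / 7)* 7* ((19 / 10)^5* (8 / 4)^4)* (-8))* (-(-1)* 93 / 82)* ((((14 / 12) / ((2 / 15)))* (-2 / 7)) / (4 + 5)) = 76759069 / 15375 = 4992.46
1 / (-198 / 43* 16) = -43 / 3168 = -0.01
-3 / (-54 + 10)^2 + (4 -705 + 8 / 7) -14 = -9674213 / 13552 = -713.86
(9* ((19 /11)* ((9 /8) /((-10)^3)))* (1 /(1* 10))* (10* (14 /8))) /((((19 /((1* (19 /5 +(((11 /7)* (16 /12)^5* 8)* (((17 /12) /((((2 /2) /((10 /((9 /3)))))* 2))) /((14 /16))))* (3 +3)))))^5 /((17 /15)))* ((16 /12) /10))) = -1466243078496581872843206638636598731173483 /29408445413068946637132858600000000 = -49857891.43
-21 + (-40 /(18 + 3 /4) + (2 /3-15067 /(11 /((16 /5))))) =-726923 /165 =-4405.59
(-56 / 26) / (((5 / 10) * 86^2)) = -14 / 24037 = -0.00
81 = 81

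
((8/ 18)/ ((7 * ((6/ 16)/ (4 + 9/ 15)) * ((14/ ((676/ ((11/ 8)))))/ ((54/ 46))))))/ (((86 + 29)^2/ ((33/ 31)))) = 0.00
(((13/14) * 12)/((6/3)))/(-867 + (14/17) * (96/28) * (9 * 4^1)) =-221/30359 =-0.01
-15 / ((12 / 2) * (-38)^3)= 5 / 109744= 0.00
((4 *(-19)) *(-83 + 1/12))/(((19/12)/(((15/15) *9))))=35820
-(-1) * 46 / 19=46 / 19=2.42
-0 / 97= 0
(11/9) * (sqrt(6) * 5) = 55 * sqrt(6)/9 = 14.97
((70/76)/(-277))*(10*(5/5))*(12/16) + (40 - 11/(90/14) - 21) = 16354831/947340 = 17.26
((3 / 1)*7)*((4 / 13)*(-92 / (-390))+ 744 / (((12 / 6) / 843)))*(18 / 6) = 16694286924 / 845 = 19756552.57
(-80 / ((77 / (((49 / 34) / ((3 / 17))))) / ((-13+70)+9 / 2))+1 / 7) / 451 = -40169 / 34727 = -1.16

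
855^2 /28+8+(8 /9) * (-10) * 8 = 6563321 /252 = 26044.92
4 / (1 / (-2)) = -8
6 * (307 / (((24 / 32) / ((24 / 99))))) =19648 / 33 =595.39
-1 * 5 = -5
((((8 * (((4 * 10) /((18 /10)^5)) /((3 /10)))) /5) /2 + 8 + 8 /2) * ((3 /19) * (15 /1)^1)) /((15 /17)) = 53137988 /1121931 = 47.36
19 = 19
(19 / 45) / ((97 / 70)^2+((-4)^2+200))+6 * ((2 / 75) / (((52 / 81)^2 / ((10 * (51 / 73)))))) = 2.71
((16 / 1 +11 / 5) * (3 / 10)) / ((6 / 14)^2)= 4459 / 150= 29.73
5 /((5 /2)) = 2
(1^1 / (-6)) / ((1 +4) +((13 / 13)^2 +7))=-1 / 78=-0.01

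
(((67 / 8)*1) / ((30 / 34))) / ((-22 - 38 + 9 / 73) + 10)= -83147 / 436920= -0.19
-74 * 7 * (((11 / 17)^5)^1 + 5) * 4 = -15043416192 / 1419857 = -10595.02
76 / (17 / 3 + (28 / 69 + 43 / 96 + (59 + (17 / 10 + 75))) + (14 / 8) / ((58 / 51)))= 8110720 / 15341979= 0.53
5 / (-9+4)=-1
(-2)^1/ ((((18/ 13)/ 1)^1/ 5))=-65/ 9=-7.22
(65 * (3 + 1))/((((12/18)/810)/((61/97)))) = 19269900/97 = 198658.76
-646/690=-323/345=-0.94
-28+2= -26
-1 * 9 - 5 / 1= -14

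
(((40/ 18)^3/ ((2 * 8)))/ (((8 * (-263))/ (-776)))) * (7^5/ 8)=531.45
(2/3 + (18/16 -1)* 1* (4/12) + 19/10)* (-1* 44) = -3443/30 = -114.77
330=330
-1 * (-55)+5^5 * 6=18805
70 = 70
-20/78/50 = -1/195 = -0.01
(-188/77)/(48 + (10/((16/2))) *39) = -752/29799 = -0.03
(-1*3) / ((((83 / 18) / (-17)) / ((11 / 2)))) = 5049 / 83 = 60.83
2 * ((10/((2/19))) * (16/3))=3040/3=1013.33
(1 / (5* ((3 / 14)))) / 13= 14 / 195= 0.07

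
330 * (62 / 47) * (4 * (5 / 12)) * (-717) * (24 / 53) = -586792800 / 2491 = -235565.15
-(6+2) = -8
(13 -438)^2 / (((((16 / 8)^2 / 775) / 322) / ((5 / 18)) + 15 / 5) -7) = -6628671875 / 146792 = -45156.90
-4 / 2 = -2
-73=-73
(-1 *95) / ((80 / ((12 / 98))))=-0.15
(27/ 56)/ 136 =0.00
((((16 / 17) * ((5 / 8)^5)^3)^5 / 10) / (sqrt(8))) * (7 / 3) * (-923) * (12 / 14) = -0.00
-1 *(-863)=863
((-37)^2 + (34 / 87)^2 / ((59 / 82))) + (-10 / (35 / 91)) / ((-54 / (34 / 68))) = 3669347993 / 2679426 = 1369.45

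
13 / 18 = 0.72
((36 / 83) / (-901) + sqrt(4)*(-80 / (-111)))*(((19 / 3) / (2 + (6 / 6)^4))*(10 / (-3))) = -2272643960 / 224124651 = -10.14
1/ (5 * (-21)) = -1/ 105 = -0.01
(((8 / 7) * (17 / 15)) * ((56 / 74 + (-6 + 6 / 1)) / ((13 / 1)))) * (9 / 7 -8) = -0.51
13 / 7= 1.86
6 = 6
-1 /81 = -0.01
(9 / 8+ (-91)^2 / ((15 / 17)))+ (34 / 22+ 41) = 12446021 / 1320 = 9428.80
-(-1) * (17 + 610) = 627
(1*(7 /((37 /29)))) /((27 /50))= 10150 /999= 10.16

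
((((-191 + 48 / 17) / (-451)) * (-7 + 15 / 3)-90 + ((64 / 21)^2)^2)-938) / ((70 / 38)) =-26703542485918 / 52188003945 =-511.68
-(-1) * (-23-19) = -42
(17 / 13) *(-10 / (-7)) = 170 / 91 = 1.87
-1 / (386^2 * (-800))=1 / 119196800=0.00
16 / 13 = 1.23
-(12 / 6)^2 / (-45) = 4 / 45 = 0.09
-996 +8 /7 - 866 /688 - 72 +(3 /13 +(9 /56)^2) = -1067.86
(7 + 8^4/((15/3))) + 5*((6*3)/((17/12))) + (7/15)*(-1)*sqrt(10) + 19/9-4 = 679198/765-7*sqrt(10)/15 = 886.36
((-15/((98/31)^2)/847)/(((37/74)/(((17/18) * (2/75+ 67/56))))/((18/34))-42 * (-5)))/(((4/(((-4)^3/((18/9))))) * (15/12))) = 1795148/33369374115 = 0.00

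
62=62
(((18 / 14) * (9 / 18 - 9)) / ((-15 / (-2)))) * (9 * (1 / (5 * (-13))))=459 / 2275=0.20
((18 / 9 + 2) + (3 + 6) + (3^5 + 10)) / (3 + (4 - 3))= 133 / 2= 66.50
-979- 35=-1014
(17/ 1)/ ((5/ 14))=238/ 5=47.60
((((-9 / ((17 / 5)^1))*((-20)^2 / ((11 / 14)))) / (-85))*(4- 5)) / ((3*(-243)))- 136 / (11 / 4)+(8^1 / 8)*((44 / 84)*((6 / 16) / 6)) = -1424692189 / 28839888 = -49.40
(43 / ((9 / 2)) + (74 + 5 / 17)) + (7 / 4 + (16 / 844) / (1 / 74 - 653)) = 59347064305 / 693309708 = 85.60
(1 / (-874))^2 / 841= 1 / 642419716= 0.00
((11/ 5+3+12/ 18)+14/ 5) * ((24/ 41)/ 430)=104/ 8815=0.01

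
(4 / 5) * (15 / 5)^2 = 36 / 5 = 7.20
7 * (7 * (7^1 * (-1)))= -343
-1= -1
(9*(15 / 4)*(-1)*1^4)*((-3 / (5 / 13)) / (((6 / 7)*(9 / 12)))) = 819 / 2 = 409.50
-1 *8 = -8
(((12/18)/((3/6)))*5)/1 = 6.67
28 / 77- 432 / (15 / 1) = -1564 / 55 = -28.44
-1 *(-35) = 35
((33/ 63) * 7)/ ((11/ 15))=5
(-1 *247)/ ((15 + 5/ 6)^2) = -468/ 475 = -0.99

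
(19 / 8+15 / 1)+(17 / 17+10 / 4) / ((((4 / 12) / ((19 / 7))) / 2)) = 595 / 8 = 74.38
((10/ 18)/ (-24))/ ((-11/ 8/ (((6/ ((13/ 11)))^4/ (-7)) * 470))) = -150136800/ 199927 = -750.96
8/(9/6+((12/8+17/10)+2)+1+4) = 80/117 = 0.68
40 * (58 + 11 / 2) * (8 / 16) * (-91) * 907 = -104821990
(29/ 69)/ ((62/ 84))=406/ 713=0.57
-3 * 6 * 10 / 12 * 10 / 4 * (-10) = 375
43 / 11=3.91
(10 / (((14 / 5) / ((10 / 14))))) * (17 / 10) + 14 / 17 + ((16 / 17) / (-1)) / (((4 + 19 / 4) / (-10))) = 10389 / 1666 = 6.24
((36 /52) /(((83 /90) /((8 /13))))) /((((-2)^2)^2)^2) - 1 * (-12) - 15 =-672891 /224432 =-3.00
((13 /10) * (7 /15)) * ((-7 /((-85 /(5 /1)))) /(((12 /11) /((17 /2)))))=7007 /3600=1.95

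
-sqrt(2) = -1.41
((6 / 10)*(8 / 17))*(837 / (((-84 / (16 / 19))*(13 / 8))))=-1.46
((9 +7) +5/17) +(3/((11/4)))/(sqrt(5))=12 * sqrt(5)/55 +277/17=16.78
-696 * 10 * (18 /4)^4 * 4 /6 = -1902690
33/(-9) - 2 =-17/3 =-5.67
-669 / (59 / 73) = -48837 / 59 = -827.75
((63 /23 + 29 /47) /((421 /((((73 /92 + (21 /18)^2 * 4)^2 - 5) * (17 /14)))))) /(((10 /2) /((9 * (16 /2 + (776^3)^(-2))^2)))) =37.82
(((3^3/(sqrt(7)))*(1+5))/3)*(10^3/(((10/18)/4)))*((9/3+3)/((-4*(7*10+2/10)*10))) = -10800*sqrt(7)/91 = -314.00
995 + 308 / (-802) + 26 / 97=38698003 / 38897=994.88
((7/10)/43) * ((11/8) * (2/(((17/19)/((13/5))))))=19019/146200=0.13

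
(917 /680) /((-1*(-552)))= 917 /375360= 0.00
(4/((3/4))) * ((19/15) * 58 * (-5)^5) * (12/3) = -44080000/9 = -4897777.78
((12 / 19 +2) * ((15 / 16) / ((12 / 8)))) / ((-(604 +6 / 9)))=-0.00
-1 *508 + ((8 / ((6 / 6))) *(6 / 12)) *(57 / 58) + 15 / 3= -14473 / 29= -499.07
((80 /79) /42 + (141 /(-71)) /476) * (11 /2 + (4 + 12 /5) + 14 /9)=27628619 /102981240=0.27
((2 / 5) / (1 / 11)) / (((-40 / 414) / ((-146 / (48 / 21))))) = 1163547 / 400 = 2908.87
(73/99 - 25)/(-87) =0.28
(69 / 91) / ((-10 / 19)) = -1311 / 910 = -1.44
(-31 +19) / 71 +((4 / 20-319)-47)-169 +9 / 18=-379473 / 710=-534.47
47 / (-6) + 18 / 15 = -6.63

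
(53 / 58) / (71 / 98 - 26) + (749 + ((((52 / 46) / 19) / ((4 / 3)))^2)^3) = 23980236097619180072704233 / 32017882042004990214208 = 748.96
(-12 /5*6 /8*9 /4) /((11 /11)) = -81 /20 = -4.05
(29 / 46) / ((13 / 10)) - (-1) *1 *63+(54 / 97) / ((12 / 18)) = 64.32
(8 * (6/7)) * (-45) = -2160/7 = -308.57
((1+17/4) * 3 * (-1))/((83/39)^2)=-95823/27556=-3.48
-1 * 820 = -820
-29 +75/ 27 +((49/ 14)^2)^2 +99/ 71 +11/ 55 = 6412219/ 51120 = 125.43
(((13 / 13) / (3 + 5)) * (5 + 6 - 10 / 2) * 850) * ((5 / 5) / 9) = 425 / 6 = 70.83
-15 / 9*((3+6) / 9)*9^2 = -135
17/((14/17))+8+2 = 429/14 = 30.64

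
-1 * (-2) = 2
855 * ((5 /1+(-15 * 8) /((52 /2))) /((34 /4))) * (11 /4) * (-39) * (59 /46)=-5321.88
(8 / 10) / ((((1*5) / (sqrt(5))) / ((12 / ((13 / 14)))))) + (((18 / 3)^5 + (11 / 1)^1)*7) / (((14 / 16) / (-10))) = -622960 + 672*sqrt(5) / 325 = -622955.38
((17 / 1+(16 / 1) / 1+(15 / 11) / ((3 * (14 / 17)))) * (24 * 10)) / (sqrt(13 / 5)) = 620040 * sqrt(65) / 1001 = 4993.93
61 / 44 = 1.39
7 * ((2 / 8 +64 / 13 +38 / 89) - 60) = -1762341 / 4628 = -380.80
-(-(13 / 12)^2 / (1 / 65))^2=-120670225 / 20736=-5819.36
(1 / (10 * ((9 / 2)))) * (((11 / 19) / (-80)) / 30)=-11 / 2052000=-0.00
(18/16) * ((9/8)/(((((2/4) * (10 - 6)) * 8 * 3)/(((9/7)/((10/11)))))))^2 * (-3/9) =-264627/642252800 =-0.00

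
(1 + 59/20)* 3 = 237/20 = 11.85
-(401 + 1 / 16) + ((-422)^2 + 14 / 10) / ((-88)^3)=-1367454747 / 3407360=-401.32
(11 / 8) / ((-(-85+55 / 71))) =0.02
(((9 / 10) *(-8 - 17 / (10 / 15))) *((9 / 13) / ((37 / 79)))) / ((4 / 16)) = -428733 / 2405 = -178.27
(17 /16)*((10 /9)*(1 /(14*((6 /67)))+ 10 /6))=1955 /672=2.91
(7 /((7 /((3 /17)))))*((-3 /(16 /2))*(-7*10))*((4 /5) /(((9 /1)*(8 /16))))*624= 8736 /17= 513.88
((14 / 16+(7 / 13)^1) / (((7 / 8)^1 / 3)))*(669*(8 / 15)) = 112392 / 65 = 1729.11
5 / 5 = 1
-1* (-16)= 16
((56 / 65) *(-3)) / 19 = -168 / 1235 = -0.14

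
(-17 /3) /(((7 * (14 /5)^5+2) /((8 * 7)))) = -1487500 /5656527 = -0.26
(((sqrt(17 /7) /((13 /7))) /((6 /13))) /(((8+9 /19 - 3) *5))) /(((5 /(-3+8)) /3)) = 19 *sqrt(119) /1040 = 0.20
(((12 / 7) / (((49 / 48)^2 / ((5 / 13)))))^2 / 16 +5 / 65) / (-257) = -0.00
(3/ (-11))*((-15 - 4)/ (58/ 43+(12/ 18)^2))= 22059/ 7634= 2.89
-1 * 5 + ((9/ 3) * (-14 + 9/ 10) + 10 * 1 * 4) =-43/ 10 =-4.30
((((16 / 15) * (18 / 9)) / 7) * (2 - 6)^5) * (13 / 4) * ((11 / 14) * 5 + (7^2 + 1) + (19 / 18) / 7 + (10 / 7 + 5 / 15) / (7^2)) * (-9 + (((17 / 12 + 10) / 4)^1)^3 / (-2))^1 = 9907324069318 / 8751645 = 1132052.78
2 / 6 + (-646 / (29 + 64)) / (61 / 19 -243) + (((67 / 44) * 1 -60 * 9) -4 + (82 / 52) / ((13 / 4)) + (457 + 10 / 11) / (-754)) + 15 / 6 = -241744233443 / 447892588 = -539.74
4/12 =1/3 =0.33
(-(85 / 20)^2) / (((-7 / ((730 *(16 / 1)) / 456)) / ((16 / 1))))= 1057.49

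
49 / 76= 0.64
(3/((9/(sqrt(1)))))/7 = 1/21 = 0.05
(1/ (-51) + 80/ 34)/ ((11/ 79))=553/ 33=16.76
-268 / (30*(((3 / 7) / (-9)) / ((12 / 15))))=3752 / 25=150.08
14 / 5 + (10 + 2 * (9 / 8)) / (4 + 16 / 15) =7931 / 1520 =5.22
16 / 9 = 1.78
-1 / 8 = -0.12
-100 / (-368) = 25 / 92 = 0.27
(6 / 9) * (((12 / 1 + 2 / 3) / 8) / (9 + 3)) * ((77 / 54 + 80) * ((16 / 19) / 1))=4397 / 729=6.03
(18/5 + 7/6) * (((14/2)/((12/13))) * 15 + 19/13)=21967/40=549.18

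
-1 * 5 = -5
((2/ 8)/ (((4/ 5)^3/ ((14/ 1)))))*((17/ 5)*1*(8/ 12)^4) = 2975/ 648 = 4.59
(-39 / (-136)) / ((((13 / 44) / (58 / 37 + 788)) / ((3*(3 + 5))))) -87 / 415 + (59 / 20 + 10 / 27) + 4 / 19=9853490026913 / 535643820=18395.60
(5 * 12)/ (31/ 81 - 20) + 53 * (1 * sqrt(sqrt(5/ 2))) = -4860/ 1589 + 53 * 2^(3/ 4) * 5^(1/ 4)/ 2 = 63.59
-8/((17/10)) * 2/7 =-1.34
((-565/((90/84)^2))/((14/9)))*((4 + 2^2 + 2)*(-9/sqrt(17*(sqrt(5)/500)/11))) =342525.86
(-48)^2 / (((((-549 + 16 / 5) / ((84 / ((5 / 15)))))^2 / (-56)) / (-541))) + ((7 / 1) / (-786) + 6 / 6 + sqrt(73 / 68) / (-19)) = 87102662823098939 / 5853688626 - sqrt(1241) / 646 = 14879961.69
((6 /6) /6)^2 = 1 /36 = 0.03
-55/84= -0.65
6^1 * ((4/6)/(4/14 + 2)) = 7/4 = 1.75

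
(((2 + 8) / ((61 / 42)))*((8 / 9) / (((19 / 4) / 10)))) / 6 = 22400 / 10431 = 2.15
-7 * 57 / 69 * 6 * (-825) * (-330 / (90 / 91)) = -219669450 / 23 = -9550845.65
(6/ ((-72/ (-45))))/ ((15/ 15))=15/ 4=3.75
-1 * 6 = -6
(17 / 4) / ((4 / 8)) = 17 / 2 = 8.50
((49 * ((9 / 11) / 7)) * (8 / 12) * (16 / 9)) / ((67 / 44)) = 896 / 201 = 4.46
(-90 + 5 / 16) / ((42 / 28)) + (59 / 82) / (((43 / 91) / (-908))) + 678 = -32342993 / 42312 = -764.39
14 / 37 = 0.38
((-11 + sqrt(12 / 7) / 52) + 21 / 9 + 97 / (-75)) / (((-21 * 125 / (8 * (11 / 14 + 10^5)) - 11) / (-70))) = -19521753384 / 308094295 + 28000220 * sqrt(21) / 801045167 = -63.20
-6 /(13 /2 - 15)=12 /17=0.71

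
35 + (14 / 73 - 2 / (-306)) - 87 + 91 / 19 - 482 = -112262210 / 212211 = -529.01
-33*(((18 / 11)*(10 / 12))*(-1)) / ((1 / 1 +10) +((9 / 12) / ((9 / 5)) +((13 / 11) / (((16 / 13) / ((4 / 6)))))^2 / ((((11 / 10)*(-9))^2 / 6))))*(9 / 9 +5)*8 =61478144640 / 325656379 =188.78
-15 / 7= -2.14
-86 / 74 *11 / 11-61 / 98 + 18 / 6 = 4407 / 3626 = 1.22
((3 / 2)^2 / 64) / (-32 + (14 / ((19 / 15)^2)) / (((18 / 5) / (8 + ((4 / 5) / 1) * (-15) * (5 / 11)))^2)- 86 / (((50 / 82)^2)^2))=-1382094140625 / 25543836133256704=-0.00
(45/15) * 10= 30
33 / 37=0.89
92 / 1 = 92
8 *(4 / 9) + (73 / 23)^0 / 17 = 553 / 153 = 3.61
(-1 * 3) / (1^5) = -3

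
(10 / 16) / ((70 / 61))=61 / 112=0.54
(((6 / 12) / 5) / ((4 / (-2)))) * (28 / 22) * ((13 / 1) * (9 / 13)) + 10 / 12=43 / 165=0.26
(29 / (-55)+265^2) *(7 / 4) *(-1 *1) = -13518211 / 110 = -122892.83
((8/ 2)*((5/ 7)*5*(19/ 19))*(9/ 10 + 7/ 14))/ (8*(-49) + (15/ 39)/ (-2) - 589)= -520/ 25511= -0.02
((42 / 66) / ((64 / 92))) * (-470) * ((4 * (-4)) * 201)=15209670 / 11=1382697.27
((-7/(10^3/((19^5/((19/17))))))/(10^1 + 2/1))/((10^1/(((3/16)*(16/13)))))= -15508199/520000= -29.82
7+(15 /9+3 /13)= 347 /39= 8.90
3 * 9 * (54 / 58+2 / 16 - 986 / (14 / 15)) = -46275975 / 1624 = -28495.06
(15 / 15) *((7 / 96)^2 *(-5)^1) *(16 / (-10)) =49 / 1152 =0.04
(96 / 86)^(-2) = 1849 / 2304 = 0.80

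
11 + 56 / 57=11.98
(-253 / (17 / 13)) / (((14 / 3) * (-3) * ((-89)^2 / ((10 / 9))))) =16445 / 8483391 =0.00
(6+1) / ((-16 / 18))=-63 / 8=-7.88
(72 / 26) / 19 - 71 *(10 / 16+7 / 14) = -157545 / 1976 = -79.73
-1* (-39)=39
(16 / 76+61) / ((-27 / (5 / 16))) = -5815 / 8208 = -0.71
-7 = -7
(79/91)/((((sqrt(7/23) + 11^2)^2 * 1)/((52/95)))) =61187475/1885127597696 - 219857 * sqrt(161)/9425637988480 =0.00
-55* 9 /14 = -495 /14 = -35.36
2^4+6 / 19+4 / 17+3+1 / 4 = 25583 / 1292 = 19.80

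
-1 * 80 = -80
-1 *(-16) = 16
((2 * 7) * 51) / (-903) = -34 / 43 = -0.79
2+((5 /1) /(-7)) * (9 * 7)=-43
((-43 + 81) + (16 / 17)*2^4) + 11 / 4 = 3795 / 68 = 55.81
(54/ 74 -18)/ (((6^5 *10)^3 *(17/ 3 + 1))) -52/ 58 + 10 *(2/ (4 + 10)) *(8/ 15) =-352232405729294413/ 2615969940111360000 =-0.13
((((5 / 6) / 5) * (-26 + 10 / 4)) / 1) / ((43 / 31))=-1457 / 516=-2.82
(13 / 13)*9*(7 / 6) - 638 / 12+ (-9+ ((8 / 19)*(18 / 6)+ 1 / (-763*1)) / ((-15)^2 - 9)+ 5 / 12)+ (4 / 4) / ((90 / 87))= -787182617 / 15656760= -50.28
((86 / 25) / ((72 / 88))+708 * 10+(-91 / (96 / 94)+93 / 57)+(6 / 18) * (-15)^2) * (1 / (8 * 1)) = 483706459 / 547200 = 883.97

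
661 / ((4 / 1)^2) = 41.31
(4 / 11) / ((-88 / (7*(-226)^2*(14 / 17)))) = -2502724 / 2057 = -1216.69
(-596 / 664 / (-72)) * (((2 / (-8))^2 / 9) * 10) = 745 / 860544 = 0.00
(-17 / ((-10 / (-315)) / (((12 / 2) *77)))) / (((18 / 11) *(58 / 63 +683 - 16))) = -19049877 / 84158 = -226.36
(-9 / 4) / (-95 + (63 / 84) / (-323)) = 2907 / 122743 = 0.02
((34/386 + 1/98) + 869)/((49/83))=1364364375/926786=1472.15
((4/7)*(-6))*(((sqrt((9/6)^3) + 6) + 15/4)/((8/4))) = -117/7- 9*sqrt(6)/7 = -19.86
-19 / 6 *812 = -7714 / 3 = -2571.33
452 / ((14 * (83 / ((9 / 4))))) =1017 / 1162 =0.88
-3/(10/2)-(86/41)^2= -5.00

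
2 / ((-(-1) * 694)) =1 / 347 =0.00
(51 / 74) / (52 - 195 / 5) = 51 / 962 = 0.05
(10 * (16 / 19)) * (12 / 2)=50.53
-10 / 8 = -5 / 4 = -1.25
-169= -169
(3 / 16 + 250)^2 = 16024009 / 256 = 62593.79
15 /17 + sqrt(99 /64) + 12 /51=19 /17 + 3 *sqrt(11) /8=2.36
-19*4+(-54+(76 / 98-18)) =-7214 / 49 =-147.22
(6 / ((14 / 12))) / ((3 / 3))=36 / 7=5.14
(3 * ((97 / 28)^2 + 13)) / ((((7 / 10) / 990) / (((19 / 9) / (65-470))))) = -552.94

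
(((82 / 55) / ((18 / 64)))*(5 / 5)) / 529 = 2624 / 261855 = 0.01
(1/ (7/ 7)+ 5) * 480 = 2880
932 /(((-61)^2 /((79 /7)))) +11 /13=1243681 /338611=3.67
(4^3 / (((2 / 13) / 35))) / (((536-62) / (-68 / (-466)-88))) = -149021600 / 55221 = -2698.64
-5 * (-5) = 25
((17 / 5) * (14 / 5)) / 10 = 119 / 125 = 0.95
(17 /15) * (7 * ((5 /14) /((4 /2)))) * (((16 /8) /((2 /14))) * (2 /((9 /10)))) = 1190 /27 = 44.07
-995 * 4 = -3980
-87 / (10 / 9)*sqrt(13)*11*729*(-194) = 439192971.73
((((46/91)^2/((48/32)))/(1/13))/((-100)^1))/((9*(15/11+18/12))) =-23276/27088425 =-0.00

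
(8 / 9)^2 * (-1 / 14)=-32 / 567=-0.06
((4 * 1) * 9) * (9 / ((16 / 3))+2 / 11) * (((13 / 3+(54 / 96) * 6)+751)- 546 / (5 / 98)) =-669111.41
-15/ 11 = -1.36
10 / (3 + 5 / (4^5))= 10240 / 3077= 3.33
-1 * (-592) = 592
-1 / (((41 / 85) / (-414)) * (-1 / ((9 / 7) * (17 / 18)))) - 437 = -424534 / 287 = -1479.21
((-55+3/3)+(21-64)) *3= -291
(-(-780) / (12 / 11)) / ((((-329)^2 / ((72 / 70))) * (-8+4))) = -1287 / 757687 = -0.00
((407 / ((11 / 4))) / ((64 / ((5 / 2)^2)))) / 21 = 925 / 1344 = 0.69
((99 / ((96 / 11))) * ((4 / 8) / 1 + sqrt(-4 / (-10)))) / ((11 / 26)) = 429 / 32 + 429 * sqrt(10) / 80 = 30.36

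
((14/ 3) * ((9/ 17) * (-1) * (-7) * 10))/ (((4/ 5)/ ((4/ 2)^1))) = 7350/ 17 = 432.35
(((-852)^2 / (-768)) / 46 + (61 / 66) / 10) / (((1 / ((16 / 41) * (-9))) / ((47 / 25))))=350254011 / 2593250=135.06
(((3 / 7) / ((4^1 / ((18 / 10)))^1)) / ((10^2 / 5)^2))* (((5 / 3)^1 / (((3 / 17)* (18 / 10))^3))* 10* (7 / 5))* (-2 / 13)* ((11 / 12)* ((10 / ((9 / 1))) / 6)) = -1351075 / 147386304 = -0.01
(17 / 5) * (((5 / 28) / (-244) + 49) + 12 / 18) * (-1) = -17305201 / 102480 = -168.86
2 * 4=8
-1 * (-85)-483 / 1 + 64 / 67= -26602 / 67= -397.04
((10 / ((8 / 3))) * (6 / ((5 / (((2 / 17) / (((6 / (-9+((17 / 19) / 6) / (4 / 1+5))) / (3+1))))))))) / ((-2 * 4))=9217 / 23256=0.40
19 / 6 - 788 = -4709 / 6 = -784.83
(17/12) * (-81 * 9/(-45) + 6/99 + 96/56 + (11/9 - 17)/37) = 38246617/1538460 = 24.86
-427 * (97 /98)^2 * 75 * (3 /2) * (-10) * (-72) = -11622467250 /343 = -33884744.17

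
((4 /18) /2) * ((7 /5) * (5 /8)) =7 /72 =0.10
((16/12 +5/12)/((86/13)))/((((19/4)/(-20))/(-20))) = 18200/817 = 22.28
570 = 570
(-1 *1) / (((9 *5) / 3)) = -1 / 15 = -0.07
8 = 8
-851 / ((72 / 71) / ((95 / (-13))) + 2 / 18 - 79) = 51659955 / 4797374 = 10.77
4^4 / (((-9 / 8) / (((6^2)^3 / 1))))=-10616832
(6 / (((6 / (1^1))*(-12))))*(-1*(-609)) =-203 / 4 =-50.75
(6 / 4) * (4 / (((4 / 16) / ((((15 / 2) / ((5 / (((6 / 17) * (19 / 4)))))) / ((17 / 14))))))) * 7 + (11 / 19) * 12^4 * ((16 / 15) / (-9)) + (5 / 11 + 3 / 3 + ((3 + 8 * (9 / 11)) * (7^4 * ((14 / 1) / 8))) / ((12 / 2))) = 13556769419 / 2416040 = 5611.15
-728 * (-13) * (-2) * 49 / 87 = -927472 / 87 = -10660.60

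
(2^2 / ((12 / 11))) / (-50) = -11 / 150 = -0.07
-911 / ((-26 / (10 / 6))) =4555 / 78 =58.40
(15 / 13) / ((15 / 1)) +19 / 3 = 250 / 39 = 6.41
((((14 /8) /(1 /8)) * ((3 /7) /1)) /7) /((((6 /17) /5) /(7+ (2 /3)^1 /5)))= 1819 /21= 86.62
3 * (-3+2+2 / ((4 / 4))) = 3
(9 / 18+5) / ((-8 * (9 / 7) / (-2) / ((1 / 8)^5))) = 77 / 2359296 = 0.00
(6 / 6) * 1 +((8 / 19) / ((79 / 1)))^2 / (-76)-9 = -342456168 / 42807019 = -8.00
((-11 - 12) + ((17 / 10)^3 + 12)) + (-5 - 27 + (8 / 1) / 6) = -110261 / 3000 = -36.75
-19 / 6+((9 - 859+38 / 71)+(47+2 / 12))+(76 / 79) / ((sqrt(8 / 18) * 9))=-13550858 / 16827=-805.30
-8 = -8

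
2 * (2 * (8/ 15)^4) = 16384/ 50625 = 0.32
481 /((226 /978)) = 235209 /113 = 2081.50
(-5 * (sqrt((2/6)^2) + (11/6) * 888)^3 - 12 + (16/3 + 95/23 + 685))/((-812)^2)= -13405762800565/409452624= -32740.69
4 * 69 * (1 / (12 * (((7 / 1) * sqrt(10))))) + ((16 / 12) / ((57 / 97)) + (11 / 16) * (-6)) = -0.82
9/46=0.20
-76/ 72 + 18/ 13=77/ 234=0.33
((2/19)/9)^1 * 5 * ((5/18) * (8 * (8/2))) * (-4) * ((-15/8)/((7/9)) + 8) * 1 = -11.62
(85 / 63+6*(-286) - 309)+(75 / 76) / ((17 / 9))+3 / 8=-329288063 / 162792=-2022.75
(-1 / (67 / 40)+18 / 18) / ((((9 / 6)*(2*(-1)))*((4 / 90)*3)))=-135 / 134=-1.01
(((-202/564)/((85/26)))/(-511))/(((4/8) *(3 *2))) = 0.00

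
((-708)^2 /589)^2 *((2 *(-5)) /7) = -2512655976960 /2428447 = -1034676.06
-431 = -431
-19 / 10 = -1.90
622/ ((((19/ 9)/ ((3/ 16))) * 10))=8397/ 1520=5.52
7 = 7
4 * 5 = 20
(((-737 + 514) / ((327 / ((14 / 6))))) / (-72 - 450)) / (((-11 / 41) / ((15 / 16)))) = -0.01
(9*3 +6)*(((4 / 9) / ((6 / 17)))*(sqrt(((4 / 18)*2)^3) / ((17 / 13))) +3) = 26345 / 243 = 108.42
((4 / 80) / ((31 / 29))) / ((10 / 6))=87 / 3100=0.03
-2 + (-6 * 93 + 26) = -534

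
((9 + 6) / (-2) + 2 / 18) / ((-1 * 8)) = 133 / 144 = 0.92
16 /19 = 0.84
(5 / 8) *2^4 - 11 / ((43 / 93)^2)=-76649 / 1849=-41.45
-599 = -599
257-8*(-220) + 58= 2075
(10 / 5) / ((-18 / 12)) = -4 / 3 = -1.33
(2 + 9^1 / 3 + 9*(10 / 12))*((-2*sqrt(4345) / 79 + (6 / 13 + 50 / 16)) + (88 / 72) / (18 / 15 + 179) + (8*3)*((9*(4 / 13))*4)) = 3347.13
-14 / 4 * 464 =-1624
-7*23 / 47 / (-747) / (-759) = -7 / 1158597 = -0.00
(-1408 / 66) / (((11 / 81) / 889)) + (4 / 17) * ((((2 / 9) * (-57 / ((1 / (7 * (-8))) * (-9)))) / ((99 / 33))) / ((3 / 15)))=-2115804544 / 15147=-139684.73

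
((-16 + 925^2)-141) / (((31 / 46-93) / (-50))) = 463286.18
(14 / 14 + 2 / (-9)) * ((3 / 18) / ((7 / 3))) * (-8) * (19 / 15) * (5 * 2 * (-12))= 608 / 9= 67.56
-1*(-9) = 9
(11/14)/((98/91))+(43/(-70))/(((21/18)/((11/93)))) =20273/30380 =0.67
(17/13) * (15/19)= 255/247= 1.03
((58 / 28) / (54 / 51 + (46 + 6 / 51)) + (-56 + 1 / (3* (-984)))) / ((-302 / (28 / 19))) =463669757 / 1698092244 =0.27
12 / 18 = 0.67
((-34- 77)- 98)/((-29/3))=627/29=21.62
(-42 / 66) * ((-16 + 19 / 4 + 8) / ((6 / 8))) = 91 / 33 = 2.76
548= 548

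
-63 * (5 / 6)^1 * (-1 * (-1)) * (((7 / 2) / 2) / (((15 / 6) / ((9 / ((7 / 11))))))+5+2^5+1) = -10059 / 4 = -2514.75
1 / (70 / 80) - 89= -615 / 7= -87.86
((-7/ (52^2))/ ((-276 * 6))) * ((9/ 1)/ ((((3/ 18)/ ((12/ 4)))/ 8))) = 63/ 31096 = 0.00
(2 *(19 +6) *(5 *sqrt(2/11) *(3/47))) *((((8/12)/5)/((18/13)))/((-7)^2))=650 *sqrt(22)/227997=0.01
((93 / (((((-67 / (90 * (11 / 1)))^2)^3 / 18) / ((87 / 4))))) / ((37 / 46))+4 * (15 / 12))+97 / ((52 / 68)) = 20498735262506883961393642 / 43510481823289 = 471121771203.53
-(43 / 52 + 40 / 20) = -147 / 52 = -2.83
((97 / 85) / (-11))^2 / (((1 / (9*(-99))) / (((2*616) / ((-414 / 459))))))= 128037672 / 9775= 13098.48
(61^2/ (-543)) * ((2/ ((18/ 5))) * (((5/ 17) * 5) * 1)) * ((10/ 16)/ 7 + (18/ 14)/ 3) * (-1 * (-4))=-13488625/ 1163106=-11.60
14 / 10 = 7 / 5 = 1.40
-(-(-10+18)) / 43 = 8 / 43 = 0.19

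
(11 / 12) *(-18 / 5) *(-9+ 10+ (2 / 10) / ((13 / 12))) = -2541 / 650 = -3.91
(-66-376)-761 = -1203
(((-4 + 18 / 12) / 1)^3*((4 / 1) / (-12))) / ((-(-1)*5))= 25 / 24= 1.04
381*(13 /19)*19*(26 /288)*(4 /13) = 1651 /12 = 137.58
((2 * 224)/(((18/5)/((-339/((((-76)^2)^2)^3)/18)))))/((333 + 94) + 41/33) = -43505/295181586715049339406778368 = -0.00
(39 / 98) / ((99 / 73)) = 949 / 3234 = 0.29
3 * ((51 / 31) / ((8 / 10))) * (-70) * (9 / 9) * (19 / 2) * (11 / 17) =-329175 / 124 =-2654.64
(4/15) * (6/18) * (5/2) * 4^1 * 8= 64/9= 7.11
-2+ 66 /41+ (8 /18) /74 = -5246 /13653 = -0.38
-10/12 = -5/6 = -0.83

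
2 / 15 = 0.13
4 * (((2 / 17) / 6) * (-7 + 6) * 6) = -8 / 17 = -0.47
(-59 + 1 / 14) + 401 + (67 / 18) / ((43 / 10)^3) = 3427300207 / 10017882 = 342.12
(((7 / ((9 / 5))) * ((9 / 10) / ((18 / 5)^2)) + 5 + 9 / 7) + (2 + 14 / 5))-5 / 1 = 144149 / 22680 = 6.36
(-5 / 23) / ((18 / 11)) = -0.13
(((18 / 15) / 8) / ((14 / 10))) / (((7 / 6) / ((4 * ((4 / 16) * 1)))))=9 / 98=0.09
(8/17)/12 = 2/51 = 0.04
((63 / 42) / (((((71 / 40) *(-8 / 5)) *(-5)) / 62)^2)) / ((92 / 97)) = 6991275 / 231886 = 30.15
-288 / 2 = -144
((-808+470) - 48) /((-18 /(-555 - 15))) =-36670 /3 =-12223.33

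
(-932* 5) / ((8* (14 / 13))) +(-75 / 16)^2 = -929905 / 1792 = -518.92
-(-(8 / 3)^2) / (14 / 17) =544 / 63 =8.63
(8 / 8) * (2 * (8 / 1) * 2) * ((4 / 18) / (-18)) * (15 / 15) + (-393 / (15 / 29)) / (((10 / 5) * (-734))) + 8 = 4829159 / 594540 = 8.12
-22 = -22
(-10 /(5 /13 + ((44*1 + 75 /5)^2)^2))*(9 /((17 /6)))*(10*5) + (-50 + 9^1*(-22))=-110688115628 /446322811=-248.00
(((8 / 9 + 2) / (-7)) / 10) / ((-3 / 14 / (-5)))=-26 / 27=-0.96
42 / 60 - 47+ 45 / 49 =-22237 / 490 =-45.38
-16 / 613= -0.03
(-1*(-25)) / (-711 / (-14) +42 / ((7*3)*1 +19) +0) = 3500 / 7257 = 0.48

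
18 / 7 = 2.57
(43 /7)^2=37.73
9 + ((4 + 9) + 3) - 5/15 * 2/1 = 73/3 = 24.33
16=16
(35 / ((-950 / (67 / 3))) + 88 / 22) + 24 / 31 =3.95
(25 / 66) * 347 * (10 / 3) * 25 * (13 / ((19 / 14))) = 197356250 / 1881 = 104920.92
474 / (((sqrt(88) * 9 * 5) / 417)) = 10981 * sqrt(22) / 110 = 468.23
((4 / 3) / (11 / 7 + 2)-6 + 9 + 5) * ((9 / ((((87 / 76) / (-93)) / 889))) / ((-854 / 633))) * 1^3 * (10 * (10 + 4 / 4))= 3925150385904 / 8845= 443770535.43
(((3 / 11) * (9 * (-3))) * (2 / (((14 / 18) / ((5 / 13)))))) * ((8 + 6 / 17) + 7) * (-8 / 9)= 1691280 / 17017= 99.39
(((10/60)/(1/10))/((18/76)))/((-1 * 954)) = -95/12879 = -0.01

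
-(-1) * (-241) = -241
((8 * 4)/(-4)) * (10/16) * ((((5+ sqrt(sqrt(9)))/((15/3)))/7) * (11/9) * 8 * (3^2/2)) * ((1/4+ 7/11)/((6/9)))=-585/14-117 * sqrt(3)/14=-56.26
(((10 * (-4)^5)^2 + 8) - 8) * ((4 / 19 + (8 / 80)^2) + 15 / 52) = 13182697472 / 247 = 53371244.83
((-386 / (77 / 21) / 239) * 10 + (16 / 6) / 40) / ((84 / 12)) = -171071 / 276045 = -0.62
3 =3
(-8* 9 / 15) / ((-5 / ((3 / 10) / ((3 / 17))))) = 204 / 125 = 1.63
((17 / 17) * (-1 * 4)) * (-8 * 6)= 192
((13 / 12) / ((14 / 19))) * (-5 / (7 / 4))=-1235 / 294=-4.20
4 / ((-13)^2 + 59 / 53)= 53 / 2254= 0.02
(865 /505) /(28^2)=173 /79184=0.00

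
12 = 12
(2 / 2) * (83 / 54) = 83 / 54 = 1.54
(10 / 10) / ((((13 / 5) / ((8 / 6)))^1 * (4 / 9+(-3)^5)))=-60 / 28379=-0.00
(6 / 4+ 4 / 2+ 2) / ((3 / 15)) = 55 / 2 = 27.50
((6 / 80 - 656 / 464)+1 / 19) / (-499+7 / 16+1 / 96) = 30924 / 11987005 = 0.00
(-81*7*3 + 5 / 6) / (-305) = 10201 / 1830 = 5.57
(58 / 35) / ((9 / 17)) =986 / 315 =3.13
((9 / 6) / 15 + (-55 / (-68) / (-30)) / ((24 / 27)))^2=143641 / 29593600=0.00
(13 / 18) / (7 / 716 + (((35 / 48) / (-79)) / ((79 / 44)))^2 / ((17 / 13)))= 12326610034232 / 167207066579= 73.72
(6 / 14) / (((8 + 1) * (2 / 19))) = 19 / 42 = 0.45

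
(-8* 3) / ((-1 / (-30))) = -720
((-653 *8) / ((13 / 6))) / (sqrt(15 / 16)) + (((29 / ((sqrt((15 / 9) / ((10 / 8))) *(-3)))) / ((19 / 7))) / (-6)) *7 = -2486.55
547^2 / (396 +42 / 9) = 897627 / 1202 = 746.78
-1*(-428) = 428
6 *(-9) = -54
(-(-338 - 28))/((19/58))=1117.26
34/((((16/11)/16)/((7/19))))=2618/19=137.79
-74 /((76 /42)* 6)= -259 /38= -6.82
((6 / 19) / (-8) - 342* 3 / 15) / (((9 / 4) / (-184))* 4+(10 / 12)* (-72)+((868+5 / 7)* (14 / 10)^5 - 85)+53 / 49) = -36637361250 / 2424051512849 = -0.02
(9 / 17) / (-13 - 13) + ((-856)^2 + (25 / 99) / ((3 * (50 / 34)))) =96189190505 / 131274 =732736.04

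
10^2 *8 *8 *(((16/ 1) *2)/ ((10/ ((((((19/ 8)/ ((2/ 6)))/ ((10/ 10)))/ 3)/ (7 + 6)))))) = 48640/ 13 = 3741.54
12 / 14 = 6 / 7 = 0.86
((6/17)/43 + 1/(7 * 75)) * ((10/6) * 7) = 3881/32895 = 0.12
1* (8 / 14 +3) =25 / 7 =3.57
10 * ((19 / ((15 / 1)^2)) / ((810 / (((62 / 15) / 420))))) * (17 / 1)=10013 / 57408750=0.00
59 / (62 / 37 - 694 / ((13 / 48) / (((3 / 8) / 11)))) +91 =40941589 / 453338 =90.31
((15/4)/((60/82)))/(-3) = -41/24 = -1.71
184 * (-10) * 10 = -18400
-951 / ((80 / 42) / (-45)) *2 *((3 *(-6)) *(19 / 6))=-10245123 / 4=-2561280.75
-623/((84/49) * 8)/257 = -0.18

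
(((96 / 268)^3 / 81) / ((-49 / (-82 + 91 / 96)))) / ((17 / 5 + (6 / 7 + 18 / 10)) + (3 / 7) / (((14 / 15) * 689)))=857777440 / 5536022130459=0.00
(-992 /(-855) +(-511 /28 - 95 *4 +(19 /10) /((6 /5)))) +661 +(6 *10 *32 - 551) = 1397492 /855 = 1634.49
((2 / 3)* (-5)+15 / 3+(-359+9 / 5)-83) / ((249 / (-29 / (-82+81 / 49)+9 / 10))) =-163275827 / 73523475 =-2.22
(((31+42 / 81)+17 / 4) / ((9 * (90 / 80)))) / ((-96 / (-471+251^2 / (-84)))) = 396208595 / 8817984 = 44.93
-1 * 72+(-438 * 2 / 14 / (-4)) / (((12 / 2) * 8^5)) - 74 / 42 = -203030309 / 2752512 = -73.76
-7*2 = -14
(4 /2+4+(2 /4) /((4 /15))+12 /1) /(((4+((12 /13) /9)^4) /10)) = 49.69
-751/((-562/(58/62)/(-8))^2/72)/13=-0.74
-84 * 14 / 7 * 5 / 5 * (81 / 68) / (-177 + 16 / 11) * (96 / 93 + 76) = 89363736 / 1017637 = 87.81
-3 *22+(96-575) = -545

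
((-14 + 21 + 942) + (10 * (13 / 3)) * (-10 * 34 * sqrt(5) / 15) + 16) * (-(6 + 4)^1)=-9650 + 88400 * sqrt(5) / 9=12313.16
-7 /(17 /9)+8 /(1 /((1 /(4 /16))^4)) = 34753 /17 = 2044.29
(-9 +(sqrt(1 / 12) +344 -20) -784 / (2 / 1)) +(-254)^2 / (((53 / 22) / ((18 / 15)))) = sqrt(3) / 6 +8495707 / 265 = 32059.56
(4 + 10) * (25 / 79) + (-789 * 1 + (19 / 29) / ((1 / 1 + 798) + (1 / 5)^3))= -179521828699 / 228815916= -784.57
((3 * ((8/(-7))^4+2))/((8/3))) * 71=296.01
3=3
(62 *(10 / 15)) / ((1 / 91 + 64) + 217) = 2821 / 19179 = 0.15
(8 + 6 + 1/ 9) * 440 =6208.89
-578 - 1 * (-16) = -562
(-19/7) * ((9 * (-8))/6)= 228/7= 32.57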